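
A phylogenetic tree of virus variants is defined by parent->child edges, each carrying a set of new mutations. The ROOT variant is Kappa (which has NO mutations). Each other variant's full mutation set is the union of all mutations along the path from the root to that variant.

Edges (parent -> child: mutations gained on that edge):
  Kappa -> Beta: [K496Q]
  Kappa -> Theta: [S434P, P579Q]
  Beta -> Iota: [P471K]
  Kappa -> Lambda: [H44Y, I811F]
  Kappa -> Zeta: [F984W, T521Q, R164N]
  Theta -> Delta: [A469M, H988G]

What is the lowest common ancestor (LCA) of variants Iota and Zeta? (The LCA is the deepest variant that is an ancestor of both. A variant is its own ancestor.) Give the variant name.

Path from root to Iota: Kappa -> Beta -> Iota
  ancestors of Iota: {Kappa, Beta, Iota}
Path from root to Zeta: Kappa -> Zeta
  ancestors of Zeta: {Kappa, Zeta}
Common ancestors: {Kappa}
Walk up from Zeta: Zeta (not in ancestors of Iota), Kappa (in ancestors of Iota)
Deepest common ancestor (LCA) = Kappa

Answer: Kappa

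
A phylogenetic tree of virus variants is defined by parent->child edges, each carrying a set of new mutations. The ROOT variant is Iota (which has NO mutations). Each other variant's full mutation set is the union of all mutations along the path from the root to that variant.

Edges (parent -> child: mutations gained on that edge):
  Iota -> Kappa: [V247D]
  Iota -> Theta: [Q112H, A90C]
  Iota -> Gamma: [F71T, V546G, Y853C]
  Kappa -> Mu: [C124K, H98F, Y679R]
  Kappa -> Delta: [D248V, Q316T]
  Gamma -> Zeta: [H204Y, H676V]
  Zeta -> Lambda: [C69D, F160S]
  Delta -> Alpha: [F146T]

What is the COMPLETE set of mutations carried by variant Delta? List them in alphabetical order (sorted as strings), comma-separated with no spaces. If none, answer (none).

At Iota: gained [] -> total []
At Kappa: gained ['V247D'] -> total ['V247D']
At Delta: gained ['D248V', 'Q316T'] -> total ['D248V', 'Q316T', 'V247D']

Answer: D248V,Q316T,V247D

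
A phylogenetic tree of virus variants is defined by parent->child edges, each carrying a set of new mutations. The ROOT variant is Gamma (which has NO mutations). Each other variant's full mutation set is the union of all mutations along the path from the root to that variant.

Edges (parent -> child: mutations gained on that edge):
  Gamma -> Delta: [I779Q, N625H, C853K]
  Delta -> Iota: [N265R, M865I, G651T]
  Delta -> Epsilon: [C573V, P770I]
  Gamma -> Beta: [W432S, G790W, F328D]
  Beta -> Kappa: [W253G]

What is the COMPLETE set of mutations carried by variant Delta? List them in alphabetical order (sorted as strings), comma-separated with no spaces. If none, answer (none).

Answer: C853K,I779Q,N625H

Derivation:
At Gamma: gained [] -> total []
At Delta: gained ['I779Q', 'N625H', 'C853K'] -> total ['C853K', 'I779Q', 'N625H']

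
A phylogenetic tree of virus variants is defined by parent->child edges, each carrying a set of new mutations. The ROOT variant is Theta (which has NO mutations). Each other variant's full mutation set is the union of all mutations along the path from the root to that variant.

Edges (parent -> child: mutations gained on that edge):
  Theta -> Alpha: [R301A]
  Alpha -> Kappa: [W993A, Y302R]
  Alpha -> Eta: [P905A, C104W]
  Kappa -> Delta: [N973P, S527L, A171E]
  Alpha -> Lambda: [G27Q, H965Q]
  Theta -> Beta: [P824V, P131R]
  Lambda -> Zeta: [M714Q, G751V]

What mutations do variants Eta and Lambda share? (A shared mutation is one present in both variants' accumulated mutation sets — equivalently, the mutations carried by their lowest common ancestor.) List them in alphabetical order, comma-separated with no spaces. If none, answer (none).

Answer: R301A

Derivation:
Accumulating mutations along path to Eta:
  At Theta: gained [] -> total []
  At Alpha: gained ['R301A'] -> total ['R301A']
  At Eta: gained ['P905A', 'C104W'] -> total ['C104W', 'P905A', 'R301A']
Mutations(Eta) = ['C104W', 'P905A', 'R301A']
Accumulating mutations along path to Lambda:
  At Theta: gained [] -> total []
  At Alpha: gained ['R301A'] -> total ['R301A']
  At Lambda: gained ['G27Q', 'H965Q'] -> total ['G27Q', 'H965Q', 'R301A']
Mutations(Lambda) = ['G27Q', 'H965Q', 'R301A']
Intersection: ['C104W', 'P905A', 'R301A'] ∩ ['G27Q', 'H965Q', 'R301A'] = ['R301A']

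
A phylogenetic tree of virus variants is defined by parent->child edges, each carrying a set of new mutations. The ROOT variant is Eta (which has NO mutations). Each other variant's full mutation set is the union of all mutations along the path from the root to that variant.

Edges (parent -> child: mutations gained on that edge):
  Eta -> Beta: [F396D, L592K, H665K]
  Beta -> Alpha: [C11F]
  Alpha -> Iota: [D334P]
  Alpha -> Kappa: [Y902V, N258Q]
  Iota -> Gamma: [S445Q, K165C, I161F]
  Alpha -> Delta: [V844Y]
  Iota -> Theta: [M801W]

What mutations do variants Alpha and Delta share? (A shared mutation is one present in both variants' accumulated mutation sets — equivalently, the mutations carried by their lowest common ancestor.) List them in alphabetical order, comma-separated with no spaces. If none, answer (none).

Accumulating mutations along path to Alpha:
  At Eta: gained [] -> total []
  At Beta: gained ['F396D', 'L592K', 'H665K'] -> total ['F396D', 'H665K', 'L592K']
  At Alpha: gained ['C11F'] -> total ['C11F', 'F396D', 'H665K', 'L592K']
Mutations(Alpha) = ['C11F', 'F396D', 'H665K', 'L592K']
Accumulating mutations along path to Delta:
  At Eta: gained [] -> total []
  At Beta: gained ['F396D', 'L592K', 'H665K'] -> total ['F396D', 'H665K', 'L592K']
  At Alpha: gained ['C11F'] -> total ['C11F', 'F396D', 'H665K', 'L592K']
  At Delta: gained ['V844Y'] -> total ['C11F', 'F396D', 'H665K', 'L592K', 'V844Y']
Mutations(Delta) = ['C11F', 'F396D', 'H665K', 'L592K', 'V844Y']
Intersection: ['C11F', 'F396D', 'H665K', 'L592K'] ∩ ['C11F', 'F396D', 'H665K', 'L592K', 'V844Y'] = ['C11F', 'F396D', 'H665K', 'L592K']

Answer: C11F,F396D,H665K,L592K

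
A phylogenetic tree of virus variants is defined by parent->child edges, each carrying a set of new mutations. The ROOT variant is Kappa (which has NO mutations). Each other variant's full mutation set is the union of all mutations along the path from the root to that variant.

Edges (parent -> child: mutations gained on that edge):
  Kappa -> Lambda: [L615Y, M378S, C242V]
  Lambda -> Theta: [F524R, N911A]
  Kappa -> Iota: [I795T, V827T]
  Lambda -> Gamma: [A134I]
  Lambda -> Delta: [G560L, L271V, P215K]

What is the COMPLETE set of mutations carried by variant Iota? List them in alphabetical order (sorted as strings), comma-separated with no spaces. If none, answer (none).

At Kappa: gained [] -> total []
At Iota: gained ['I795T', 'V827T'] -> total ['I795T', 'V827T']

Answer: I795T,V827T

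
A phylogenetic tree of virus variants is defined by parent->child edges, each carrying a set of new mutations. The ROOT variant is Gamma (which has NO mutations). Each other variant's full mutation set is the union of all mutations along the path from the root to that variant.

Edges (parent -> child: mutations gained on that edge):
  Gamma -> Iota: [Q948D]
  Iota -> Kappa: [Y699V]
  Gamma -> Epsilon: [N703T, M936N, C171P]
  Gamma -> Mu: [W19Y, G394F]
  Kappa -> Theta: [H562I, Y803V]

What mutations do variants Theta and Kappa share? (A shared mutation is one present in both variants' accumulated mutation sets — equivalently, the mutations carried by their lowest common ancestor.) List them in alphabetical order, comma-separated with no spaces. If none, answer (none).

Accumulating mutations along path to Theta:
  At Gamma: gained [] -> total []
  At Iota: gained ['Q948D'] -> total ['Q948D']
  At Kappa: gained ['Y699V'] -> total ['Q948D', 'Y699V']
  At Theta: gained ['H562I', 'Y803V'] -> total ['H562I', 'Q948D', 'Y699V', 'Y803V']
Mutations(Theta) = ['H562I', 'Q948D', 'Y699V', 'Y803V']
Accumulating mutations along path to Kappa:
  At Gamma: gained [] -> total []
  At Iota: gained ['Q948D'] -> total ['Q948D']
  At Kappa: gained ['Y699V'] -> total ['Q948D', 'Y699V']
Mutations(Kappa) = ['Q948D', 'Y699V']
Intersection: ['H562I', 'Q948D', 'Y699V', 'Y803V'] ∩ ['Q948D', 'Y699V'] = ['Q948D', 'Y699V']

Answer: Q948D,Y699V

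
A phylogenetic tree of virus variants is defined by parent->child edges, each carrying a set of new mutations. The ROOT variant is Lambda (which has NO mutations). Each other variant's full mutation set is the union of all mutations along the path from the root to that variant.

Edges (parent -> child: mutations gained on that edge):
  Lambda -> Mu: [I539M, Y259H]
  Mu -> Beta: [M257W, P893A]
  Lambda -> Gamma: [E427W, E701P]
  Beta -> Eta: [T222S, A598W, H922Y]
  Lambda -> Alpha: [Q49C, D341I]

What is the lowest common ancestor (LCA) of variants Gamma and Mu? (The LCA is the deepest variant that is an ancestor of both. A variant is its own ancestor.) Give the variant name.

Answer: Lambda

Derivation:
Path from root to Gamma: Lambda -> Gamma
  ancestors of Gamma: {Lambda, Gamma}
Path from root to Mu: Lambda -> Mu
  ancestors of Mu: {Lambda, Mu}
Common ancestors: {Lambda}
Walk up from Mu: Mu (not in ancestors of Gamma), Lambda (in ancestors of Gamma)
Deepest common ancestor (LCA) = Lambda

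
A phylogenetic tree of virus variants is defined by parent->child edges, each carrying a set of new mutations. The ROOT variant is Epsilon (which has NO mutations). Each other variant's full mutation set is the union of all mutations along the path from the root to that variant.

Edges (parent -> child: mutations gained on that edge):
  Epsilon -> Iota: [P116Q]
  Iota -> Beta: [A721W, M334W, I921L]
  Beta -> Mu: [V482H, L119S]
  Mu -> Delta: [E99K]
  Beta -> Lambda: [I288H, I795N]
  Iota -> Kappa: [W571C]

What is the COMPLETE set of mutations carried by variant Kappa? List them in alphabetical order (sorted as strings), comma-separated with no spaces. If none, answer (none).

Answer: P116Q,W571C

Derivation:
At Epsilon: gained [] -> total []
At Iota: gained ['P116Q'] -> total ['P116Q']
At Kappa: gained ['W571C'] -> total ['P116Q', 'W571C']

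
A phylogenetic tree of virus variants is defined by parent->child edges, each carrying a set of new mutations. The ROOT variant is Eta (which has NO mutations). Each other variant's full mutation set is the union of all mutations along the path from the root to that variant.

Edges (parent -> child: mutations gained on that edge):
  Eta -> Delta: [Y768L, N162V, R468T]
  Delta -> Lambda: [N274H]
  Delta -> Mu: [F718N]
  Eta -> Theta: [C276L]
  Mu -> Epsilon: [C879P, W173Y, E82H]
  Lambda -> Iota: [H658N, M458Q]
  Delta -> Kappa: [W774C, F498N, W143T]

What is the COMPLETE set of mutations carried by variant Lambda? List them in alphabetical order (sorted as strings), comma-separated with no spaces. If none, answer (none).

At Eta: gained [] -> total []
At Delta: gained ['Y768L', 'N162V', 'R468T'] -> total ['N162V', 'R468T', 'Y768L']
At Lambda: gained ['N274H'] -> total ['N162V', 'N274H', 'R468T', 'Y768L']

Answer: N162V,N274H,R468T,Y768L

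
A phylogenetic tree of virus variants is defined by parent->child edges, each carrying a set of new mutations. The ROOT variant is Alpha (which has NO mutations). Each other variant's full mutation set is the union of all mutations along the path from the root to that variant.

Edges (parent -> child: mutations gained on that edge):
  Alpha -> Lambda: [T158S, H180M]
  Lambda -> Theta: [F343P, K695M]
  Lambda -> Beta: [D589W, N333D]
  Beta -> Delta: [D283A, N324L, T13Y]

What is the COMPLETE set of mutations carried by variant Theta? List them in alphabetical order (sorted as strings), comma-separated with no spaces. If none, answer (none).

Answer: F343P,H180M,K695M,T158S

Derivation:
At Alpha: gained [] -> total []
At Lambda: gained ['T158S', 'H180M'] -> total ['H180M', 'T158S']
At Theta: gained ['F343P', 'K695M'] -> total ['F343P', 'H180M', 'K695M', 'T158S']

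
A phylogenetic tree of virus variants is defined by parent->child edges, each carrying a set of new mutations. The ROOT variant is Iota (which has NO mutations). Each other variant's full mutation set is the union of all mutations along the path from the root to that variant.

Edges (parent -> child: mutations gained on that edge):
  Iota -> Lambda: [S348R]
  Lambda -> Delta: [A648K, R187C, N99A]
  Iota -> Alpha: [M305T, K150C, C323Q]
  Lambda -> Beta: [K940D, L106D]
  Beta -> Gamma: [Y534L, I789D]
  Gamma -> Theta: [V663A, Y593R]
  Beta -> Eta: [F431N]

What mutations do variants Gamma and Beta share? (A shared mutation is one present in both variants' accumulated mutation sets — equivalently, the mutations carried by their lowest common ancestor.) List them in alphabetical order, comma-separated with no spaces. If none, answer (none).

Accumulating mutations along path to Gamma:
  At Iota: gained [] -> total []
  At Lambda: gained ['S348R'] -> total ['S348R']
  At Beta: gained ['K940D', 'L106D'] -> total ['K940D', 'L106D', 'S348R']
  At Gamma: gained ['Y534L', 'I789D'] -> total ['I789D', 'K940D', 'L106D', 'S348R', 'Y534L']
Mutations(Gamma) = ['I789D', 'K940D', 'L106D', 'S348R', 'Y534L']
Accumulating mutations along path to Beta:
  At Iota: gained [] -> total []
  At Lambda: gained ['S348R'] -> total ['S348R']
  At Beta: gained ['K940D', 'L106D'] -> total ['K940D', 'L106D', 'S348R']
Mutations(Beta) = ['K940D', 'L106D', 'S348R']
Intersection: ['I789D', 'K940D', 'L106D', 'S348R', 'Y534L'] ∩ ['K940D', 'L106D', 'S348R'] = ['K940D', 'L106D', 'S348R']

Answer: K940D,L106D,S348R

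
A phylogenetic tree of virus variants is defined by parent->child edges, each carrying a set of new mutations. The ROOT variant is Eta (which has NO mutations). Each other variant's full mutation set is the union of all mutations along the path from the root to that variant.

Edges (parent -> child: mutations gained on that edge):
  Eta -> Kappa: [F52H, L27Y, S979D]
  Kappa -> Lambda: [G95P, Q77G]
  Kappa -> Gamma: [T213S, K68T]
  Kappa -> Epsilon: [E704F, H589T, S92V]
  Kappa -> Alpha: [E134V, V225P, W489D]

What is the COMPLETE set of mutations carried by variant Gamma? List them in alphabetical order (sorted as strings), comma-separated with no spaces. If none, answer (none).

Answer: F52H,K68T,L27Y,S979D,T213S

Derivation:
At Eta: gained [] -> total []
At Kappa: gained ['F52H', 'L27Y', 'S979D'] -> total ['F52H', 'L27Y', 'S979D']
At Gamma: gained ['T213S', 'K68T'] -> total ['F52H', 'K68T', 'L27Y', 'S979D', 'T213S']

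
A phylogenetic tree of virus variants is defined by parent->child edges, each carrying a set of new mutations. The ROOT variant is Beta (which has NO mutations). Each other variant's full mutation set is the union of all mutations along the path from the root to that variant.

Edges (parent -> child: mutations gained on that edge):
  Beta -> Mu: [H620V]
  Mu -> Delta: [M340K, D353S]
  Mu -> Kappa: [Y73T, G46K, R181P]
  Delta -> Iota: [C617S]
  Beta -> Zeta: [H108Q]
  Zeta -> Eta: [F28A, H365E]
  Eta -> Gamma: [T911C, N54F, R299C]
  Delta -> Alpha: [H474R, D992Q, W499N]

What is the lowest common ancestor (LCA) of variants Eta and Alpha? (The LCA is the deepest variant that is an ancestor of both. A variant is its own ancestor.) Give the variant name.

Answer: Beta

Derivation:
Path from root to Eta: Beta -> Zeta -> Eta
  ancestors of Eta: {Beta, Zeta, Eta}
Path from root to Alpha: Beta -> Mu -> Delta -> Alpha
  ancestors of Alpha: {Beta, Mu, Delta, Alpha}
Common ancestors: {Beta}
Walk up from Alpha: Alpha (not in ancestors of Eta), Delta (not in ancestors of Eta), Mu (not in ancestors of Eta), Beta (in ancestors of Eta)
Deepest common ancestor (LCA) = Beta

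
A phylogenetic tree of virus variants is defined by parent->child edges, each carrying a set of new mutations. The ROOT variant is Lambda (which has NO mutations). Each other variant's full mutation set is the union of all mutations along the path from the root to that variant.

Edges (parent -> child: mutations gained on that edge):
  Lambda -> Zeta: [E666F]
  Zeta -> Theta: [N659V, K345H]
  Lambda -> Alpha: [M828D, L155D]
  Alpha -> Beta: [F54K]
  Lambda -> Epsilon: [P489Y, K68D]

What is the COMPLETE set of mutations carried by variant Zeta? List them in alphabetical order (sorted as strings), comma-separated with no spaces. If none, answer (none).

Answer: E666F

Derivation:
At Lambda: gained [] -> total []
At Zeta: gained ['E666F'] -> total ['E666F']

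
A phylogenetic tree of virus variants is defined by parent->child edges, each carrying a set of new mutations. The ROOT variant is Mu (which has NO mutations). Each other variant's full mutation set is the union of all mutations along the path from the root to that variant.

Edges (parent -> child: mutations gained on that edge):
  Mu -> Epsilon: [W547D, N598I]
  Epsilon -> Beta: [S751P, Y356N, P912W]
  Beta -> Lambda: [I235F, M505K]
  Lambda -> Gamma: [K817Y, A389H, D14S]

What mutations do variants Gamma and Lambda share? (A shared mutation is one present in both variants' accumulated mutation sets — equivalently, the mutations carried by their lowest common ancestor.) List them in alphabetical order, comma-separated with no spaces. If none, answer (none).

Accumulating mutations along path to Gamma:
  At Mu: gained [] -> total []
  At Epsilon: gained ['W547D', 'N598I'] -> total ['N598I', 'W547D']
  At Beta: gained ['S751P', 'Y356N', 'P912W'] -> total ['N598I', 'P912W', 'S751P', 'W547D', 'Y356N']
  At Lambda: gained ['I235F', 'M505K'] -> total ['I235F', 'M505K', 'N598I', 'P912W', 'S751P', 'W547D', 'Y356N']
  At Gamma: gained ['K817Y', 'A389H', 'D14S'] -> total ['A389H', 'D14S', 'I235F', 'K817Y', 'M505K', 'N598I', 'P912W', 'S751P', 'W547D', 'Y356N']
Mutations(Gamma) = ['A389H', 'D14S', 'I235F', 'K817Y', 'M505K', 'N598I', 'P912W', 'S751P', 'W547D', 'Y356N']
Accumulating mutations along path to Lambda:
  At Mu: gained [] -> total []
  At Epsilon: gained ['W547D', 'N598I'] -> total ['N598I', 'W547D']
  At Beta: gained ['S751P', 'Y356N', 'P912W'] -> total ['N598I', 'P912W', 'S751P', 'W547D', 'Y356N']
  At Lambda: gained ['I235F', 'M505K'] -> total ['I235F', 'M505K', 'N598I', 'P912W', 'S751P', 'W547D', 'Y356N']
Mutations(Lambda) = ['I235F', 'M505K', 'N598I', 'P912W', 'S751P', 'W547D', 'Y356N']
Intersection: ['A389H', 'D14S', 'I235F', 'K817Y', 'M505K', 'N598I', 'P912W', 'S751P', 'W547D', 'Y356N'] ∩ ['I235F', 'M505K', 'N598I', 'P912W', 'S751P', 'W547D', 'Y356N'] = ['I235F', 'M505K', 'N598I', 'P912W', 'S751P', 'W547D', 'Y356N']

Answer: I235F,M505K,N598I,P912W,S751P,W547D,Y356N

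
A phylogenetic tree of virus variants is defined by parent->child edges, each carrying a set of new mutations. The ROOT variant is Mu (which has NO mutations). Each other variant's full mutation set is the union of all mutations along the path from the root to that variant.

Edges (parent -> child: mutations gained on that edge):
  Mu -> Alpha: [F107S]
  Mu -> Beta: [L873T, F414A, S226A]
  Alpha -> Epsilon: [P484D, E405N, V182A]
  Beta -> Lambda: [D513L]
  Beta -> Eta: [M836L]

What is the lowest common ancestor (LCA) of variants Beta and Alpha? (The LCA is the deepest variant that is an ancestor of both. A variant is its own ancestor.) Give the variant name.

Answer: Mu

Derivation:
Path from root to Beta: Mu -> Beta
  ancestors of Beta: {Mu, Beta}
Path from root to Alpha: Mu -> Alpha
  ancestors of Alpha: {Mu, Alpha}
Common ancestors: {Mu}
Walk up from Alpha: Alpha (not in ancestors of Beta), Mu (in ancestors of Beta)
Deepest common ancestor (LCA) = Mu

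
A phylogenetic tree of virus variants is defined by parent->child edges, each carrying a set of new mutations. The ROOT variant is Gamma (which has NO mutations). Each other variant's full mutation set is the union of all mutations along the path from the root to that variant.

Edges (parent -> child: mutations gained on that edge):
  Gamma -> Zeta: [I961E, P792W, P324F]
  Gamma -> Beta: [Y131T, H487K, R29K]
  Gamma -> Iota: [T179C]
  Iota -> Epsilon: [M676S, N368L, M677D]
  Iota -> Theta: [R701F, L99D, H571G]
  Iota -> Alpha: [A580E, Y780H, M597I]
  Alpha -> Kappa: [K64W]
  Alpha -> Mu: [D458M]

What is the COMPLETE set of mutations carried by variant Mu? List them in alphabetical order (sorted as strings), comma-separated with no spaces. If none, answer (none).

Answer: A580E,D458M,M597I,T179C,Y780H

Derivation:
At Gamma: gained [] -> total []
At Iota: gained ['T179C'] -> total ['T179C']
At Alpha: gained ['A580E', 'Y780H', 'M597I'] -> total ['A580E', 'M597I', 'T179C', 'Y780H']
At Mu: gained ['D458M'] -> total ['A580E', 'D458M', 'M597I', 'T179C', 'Y780H']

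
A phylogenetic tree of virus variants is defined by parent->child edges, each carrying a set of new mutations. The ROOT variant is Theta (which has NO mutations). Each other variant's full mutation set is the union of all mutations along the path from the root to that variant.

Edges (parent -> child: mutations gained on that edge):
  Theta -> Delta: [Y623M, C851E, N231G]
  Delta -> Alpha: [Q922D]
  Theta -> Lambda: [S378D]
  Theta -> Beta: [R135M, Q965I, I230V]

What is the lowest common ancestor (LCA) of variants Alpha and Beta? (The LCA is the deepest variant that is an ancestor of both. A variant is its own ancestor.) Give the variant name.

Path from root to Alpha: Theta -> Delta -> Alpha
  ancestors of Alpha: {Theta, Delta, Alpha}
Path from root to Beta: Theta -> Beta
  ancestors of Beta: {Theta, Beta}
Common ancestors: {Theta}
Walk up from Beta: Beta (not in ancestors of Alpha), Theta (in ancestors of Alpha)
Deepest common ancestor (LCA) = Theta

Answer: Theta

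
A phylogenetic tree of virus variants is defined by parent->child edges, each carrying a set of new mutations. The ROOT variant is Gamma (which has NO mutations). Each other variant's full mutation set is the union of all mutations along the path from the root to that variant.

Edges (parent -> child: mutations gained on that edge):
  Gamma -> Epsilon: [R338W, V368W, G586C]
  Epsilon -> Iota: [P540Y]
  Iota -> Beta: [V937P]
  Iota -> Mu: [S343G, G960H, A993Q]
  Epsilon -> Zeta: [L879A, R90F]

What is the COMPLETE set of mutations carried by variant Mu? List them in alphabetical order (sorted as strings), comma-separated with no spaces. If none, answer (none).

At Gamma: gained [] -> total []
At Epsilon: gained ['R338W', 'V368W', 'G586C'] -> total ['G586C', 'R338W', 'V368W']
At Iota: gained ['P540Y'] -> total ['G586C', 'P540Y', 'R338W', 'V368W']
At Mu: gained ['S343G', 'G960H', 'A993Q'] -> total ['A993Q', 'G586C', 'G960H', 'P540Y', 'R338W', 'S343G', 'V368W']

Answer: A993Q,G586C,G960H,P540Y,R338W,S343G,V368W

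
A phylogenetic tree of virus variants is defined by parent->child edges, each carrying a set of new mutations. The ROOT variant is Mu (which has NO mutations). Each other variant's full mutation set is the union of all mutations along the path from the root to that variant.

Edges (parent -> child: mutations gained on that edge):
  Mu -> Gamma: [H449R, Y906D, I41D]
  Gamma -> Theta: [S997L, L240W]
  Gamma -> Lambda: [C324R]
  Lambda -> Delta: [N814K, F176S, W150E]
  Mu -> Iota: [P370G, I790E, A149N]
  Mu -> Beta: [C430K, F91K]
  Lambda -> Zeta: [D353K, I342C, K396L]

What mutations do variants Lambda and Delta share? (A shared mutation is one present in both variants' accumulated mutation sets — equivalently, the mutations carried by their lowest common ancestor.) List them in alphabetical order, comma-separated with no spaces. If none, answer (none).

Answer: C324R,H449R,I41D,Y906D

Derivation:
Accumulating mutations along path to Lambda:
  At Mu: gained [] -> total []
  At Gamma: gained ['H449R', 'Y906D', 'I41D'] -> total ['H449R', 'I41D', 'Y906D']
  At Lambda: gained ['C324R'] -> total ['C324R', 'H449R', 'I41D', 'Y906D']
Mutations(Lambda) = ['C324R', 'H449R', 'I41D', 'Y906D']
Accumulating mutations along path to Delta:
  At Mu: gained [] -> total []
  At Gamma: gained ['H449R', 'Y906D', 'I41D'] -> total ['H449R', 'I41D', 'Y906D']
  At Lambda: gained ['C324R'] -> total ['C324R', 'H449R', 'I41D', 'Y906D']
  At Delta: gained ['N814K', 'F176S', 'W150E'] -> total ['C324R', 'F176S', 'H449R', 'I41D', 'N814K', 'W150E', 'Y906D']
Mutations(Delta) = ['C324R', 'F176S', 'H449R', 'I41D', 'N814K', 'W150E', 'Y906D']
Intersection: ['C324R', 'H449R', 'I41D', 'Y906D'] ∩ ['C324R', 'F176S', 'H449R', 'I41D', 'N814K', 'W150E', 'Y906D'] = ['C324R', 'H449R', 'I41D', 'Y906D']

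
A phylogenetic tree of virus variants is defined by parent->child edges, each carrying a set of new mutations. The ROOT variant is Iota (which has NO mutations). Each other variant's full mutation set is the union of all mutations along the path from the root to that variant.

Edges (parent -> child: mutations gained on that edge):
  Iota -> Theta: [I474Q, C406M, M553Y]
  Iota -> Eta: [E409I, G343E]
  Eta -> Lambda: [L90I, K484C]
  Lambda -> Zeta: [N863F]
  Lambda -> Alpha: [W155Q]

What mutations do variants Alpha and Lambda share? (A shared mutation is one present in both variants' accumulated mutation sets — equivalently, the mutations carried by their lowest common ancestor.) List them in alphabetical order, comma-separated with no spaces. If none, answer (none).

Answer: E409I,G343E,K484C,L90I

Derivation:
Accumulating mutations along path to Alpha:
  At Iota: gained [] -> total []
  At Eta: gained ['E409I', 'G343E'] -> total ['E409I', 'G343E']
  At Lambda: gained ['L90I', 'K484C'] -> total ['E409I', 'G343E', 'K484C', 'L90I']
  At Alpha: gained ['W155Q'] -> total ['E409I', 'G343E', 'K484C', 'L90I', 'W155Q']
Mutations(Alpha) = ['E409I', 'G343E', 'K484C', 'L90I', 'W155Q']
Accumulating mutations along path to Lambda:
  At Iota: gained [] -> total []
  At Eta: gained ['E409I', 'G343E'] -> total ['E409I', 'G343E']
  At Lambda: gained ['L90I', 'K484C'] -> total ['E409I', 'G343E', 'K484C', 'L90I']
Mutations(Lambda) = ['E409I', 'G343E', 'K484C', 'L90I']
Intersection: ['E409I', 'G343E', 'K484C', 'L90I', 'W155Q'] ∩ ['E409I', 'G343E', 'K484C', 'L90I'] = ['E409I', 'G343E', 'K484C', 'L90I']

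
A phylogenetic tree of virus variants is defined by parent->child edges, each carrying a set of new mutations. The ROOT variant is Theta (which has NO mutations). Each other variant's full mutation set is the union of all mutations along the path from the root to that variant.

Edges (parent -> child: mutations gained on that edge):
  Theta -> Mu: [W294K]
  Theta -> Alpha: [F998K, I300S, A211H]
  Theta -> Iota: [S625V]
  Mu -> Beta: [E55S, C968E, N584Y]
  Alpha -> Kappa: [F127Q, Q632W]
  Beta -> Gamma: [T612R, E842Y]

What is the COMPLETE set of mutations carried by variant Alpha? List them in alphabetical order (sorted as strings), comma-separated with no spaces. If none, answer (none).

At Theta: gained [] -> total []
At Alpha: gained ['F998K', 'I300S', 'A211H'] -> total ['A211H', 'F998K', 'I300S']

Answer: A211H,F998K,I300S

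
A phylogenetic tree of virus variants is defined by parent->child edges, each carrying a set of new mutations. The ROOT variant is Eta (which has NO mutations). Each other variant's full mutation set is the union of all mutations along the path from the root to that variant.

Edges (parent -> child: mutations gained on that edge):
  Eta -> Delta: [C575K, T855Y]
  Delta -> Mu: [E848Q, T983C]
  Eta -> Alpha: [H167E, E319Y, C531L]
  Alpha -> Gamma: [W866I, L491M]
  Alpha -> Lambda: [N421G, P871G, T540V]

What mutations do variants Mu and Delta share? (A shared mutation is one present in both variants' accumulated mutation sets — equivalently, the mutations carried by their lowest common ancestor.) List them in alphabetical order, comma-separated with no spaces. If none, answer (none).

Accumulating mutations along path to Mu:
  At Eta: gained [] -> total []
  At Delta: gained ['C575K', 'T855Y'] -> total ['C575K', 'T855Y']
  At Mu: gained ['E848Q', 'T983C'] -> total ['C575K', 'E848Q', 'T855Y', 'T983C']
Mutations(Mu) = ['C575K', 'E848Q', 'T855Y', 'T983C']
Accumulating mutations along path to Delta:
  At Eta: gained [] -> total []
  At Delta: gained ['C575K', 'T855Y'] -> total ['C575K', 'T855Y']
Mutations(Delta) = ['C575K', 'T855Y']
Intersection: ['C575K', 'E848Q', 'T855Y', 'T983C'] ∩ ['C575K', 'T855Y'] = ['C575K', 'T855Y']

Answer: C575K,T855Y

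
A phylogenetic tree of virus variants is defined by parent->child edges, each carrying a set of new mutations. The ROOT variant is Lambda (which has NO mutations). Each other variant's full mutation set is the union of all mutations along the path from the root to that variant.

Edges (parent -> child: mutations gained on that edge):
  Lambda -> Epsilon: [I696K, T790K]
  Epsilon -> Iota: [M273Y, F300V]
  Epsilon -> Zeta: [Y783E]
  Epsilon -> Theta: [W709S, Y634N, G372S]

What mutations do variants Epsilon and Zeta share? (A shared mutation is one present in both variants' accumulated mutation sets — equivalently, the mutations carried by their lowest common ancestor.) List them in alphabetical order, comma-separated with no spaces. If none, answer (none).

Accumulating mutations along path to Epsilon:
  At Lambda: gained [] -> total []
  At Epsilon: gained ['I696K', 'T790K'] -> total ['I696K', 'T790K']
Mutations(Epsilon) = ['I696K', 'T790K']
Accumulating mutations along path to Zeta:
  At Lambda: gained [] -> total []
  At Epsilon: gained ['I696K', 'T790K'] -> total ['I696K', 'T790K']
  At Zeta: gained ['Y783E'] -> total ['I696K', 'T790K', 'Y783E']
Mutations(Zeta) = ['I696K', 'T790K', 'Y783E']
Intersection: ['I696K', 'T790K'] ∩ ['I696K', 'T790K', 'Y783E'] = ['I696K', 'T790K']

Answer: I696K,T790K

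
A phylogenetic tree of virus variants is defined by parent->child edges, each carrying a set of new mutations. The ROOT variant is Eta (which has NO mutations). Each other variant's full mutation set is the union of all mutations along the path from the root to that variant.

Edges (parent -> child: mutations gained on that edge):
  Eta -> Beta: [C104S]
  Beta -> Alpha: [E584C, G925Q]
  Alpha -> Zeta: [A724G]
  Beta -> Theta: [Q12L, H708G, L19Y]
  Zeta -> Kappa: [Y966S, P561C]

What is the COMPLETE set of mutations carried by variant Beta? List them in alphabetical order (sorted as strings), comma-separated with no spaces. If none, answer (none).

Answer: C104S

Derivation:
At Eta: gained [] -> total []
At Beta: gained ['C104S'] -> total ['C104S']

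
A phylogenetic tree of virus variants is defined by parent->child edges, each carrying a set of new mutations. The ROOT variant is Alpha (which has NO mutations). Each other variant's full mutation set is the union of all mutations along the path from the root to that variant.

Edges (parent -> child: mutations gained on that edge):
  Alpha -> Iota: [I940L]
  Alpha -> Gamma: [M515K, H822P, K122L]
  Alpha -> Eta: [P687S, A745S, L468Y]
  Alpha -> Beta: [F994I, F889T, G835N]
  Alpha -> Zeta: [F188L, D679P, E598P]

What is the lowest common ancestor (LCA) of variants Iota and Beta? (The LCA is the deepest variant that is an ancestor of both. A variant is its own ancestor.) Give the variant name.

Path from root to Iota: Alpha -> Iota
  ancestors of Iota: {Alpha, Iota}
Path from root to Beta: Alpha -> Beta
  ancestors of Beta: {Alpha, Beta}
Common ancestors: {Alpha}
Walk up from Beta: Beta (not in ancestors of Iota), Alpha (in ancestors of Iota)
Deepest common ancestor (LCA) = Alpha

Answer: Alpha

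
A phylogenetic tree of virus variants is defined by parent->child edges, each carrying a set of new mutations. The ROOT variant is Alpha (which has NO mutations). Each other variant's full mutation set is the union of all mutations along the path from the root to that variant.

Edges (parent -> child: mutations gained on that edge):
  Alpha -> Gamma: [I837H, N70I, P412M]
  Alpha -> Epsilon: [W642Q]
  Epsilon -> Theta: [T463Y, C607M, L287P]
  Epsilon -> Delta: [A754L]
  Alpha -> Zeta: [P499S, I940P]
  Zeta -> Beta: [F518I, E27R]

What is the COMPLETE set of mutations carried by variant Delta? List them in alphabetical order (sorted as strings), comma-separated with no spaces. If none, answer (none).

At Alpha: gained [] -> total []
At Epsilon: gained ['W642Q'] -> total ['W642Q']
At Delta: gained ['A754L'] -> total ['A754L', 'W642Q']

Answer: A754L,W642Q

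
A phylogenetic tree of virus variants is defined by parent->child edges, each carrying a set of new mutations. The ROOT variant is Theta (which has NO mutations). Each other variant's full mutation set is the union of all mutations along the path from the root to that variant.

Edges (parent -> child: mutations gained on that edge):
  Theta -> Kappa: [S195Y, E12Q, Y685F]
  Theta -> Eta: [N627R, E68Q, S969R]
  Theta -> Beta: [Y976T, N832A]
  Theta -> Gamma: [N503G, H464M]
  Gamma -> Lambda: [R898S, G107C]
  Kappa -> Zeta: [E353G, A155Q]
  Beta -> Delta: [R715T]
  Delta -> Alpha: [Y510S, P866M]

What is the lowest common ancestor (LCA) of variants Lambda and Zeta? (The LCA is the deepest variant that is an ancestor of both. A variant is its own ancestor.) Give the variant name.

Answer: Theta

Derivation:
Path from root to Lambda: Theta -> Gamma -> Lambda
  ancestors of Lambda: {Theta, Gamma, Lambda}
Path from root to Zeta: Theta -> Kappa -> Zeta
  ancestors of Zeta: {Theta, Kappa, Zeta}
Common ancestors: {Theta}
Walk up from Zeta: Zeta (not in ancestors of Lambda), Kappa (not in ancestors of Lambda), Theta (in ancestors of Lambda)
Deepest common ancestor (LCA) = Theta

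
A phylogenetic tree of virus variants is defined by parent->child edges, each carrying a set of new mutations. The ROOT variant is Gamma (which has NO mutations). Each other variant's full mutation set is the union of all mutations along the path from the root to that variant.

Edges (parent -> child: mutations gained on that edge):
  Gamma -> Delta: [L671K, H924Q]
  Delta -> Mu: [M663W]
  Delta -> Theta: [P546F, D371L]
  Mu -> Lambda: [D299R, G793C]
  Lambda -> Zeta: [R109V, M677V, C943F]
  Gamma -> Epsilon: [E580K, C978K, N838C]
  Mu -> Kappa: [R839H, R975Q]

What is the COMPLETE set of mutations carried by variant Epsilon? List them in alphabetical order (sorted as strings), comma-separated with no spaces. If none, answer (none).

At Gamma: gained [] -> total []
At Epsilon: gained ['E580K', 'C978K', 'N838C'] -> total ['C978K', 'E580K', 'N838C']

Answer: C978K,E580K,N838C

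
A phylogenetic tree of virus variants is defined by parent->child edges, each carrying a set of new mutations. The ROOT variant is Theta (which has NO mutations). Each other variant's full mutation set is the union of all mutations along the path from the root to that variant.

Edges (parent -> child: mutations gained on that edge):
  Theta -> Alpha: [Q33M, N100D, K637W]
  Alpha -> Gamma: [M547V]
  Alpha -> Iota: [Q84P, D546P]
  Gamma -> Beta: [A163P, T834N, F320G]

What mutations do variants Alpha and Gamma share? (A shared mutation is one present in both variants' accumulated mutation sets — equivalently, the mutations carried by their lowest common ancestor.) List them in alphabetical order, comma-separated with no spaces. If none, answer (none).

Answer: K637W,N100D,Q33M

Derivation:
Accumulating mutations along path to Alpha:
  At Theta: gained [] -> total []
  At Alpha: gained ['Q33M', 'N100D', 'K637W'] -> total ['K637W', 'N100D', 'Q33M']
Mutations(Alpha) = ['K637W', 'N100D', 'Q33M']
Accumulating mutations along path to Gamma:
  At Theta: gained [] -> total []
  At Alpha: gained ['Q33M', 'N100D', 'K637W'] -> total ['K637W', 'N100D', 'Q33M']
  At Gamma: gained ['M547V'] -> total ['K637W', 'M547V', 'N100D', 'Q33M']
Mutations(Gamma) = ['K637W', 'M547V', 'N100D', 'Q33M']
Intersection: ['K637W', 'N100D', 'Q33M'] ∩ ['K637W', 'M547V', 'N100D', 'Q33M'] = ['K637W', 'N100D', 'Q33M']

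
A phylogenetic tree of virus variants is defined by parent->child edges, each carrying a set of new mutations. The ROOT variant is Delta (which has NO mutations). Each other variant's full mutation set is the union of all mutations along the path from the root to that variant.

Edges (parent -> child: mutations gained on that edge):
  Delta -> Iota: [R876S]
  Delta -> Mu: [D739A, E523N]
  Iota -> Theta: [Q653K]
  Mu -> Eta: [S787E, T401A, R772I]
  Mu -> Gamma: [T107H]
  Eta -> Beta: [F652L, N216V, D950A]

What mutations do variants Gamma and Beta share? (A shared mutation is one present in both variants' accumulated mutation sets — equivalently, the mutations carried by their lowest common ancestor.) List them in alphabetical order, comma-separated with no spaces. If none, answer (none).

Answer: D739A,E523N

Derivation:
Accumulating mutations along path to Gamma:
  At Delta: gained [] -> total []
  At Mu: gained ['D739A', 'E523N'] -> total ['D739A', 'E523N']
  At Gamma: gained ['T107H'] -> total ['D739A', 'E523N', 'T107H']
Mutations(Gamma) = ['D739A', 'E523N', 'T107H']
Accumulating mutations along path to Beta:
  At Delta: gained [] -> total []
  At Mu: gained ['D739A', 'E523N'] -> total ['D739A', 'E523N']
  At Eta: gained ['S787E', 'T401A', 'R772I'] -> total ['D739A', 'E523N', 'R772I', 'S787E', 'T401A']
  At Beta: gained ['F652L', 'N216V', 'D950A'] -> total ['D739A', 'D950A', 'E523N', 'F652L', 'N216V', 'R772I', 'S787E', 'T401A']
Mutations(Beta) = ['D739A', 'D950A', 'E523N', 'F652L', 'N216V', 'R772I', 'S787E', 'T401A']
Intersection: ['D739A', 'E523N', 'T107H'] ∩ ['D739A', 'D950A', 'E523N', 'F652L', 'N216V', 'R772I', 'S787E', 'T401A'] = ['D739A', 'E523N']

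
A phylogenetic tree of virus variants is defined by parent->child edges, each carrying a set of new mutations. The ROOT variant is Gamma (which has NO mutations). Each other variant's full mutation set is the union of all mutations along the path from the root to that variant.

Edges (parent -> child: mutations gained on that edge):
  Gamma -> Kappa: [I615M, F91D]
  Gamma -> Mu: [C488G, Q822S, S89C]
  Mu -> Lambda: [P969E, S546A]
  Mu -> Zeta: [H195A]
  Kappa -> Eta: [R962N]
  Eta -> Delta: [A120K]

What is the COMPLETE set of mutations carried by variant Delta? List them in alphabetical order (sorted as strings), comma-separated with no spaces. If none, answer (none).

At Gamma: gained [] -> total []
At Kappa: gained ['I615M', 'F91D'] -> total ['F91D', 'I615M']
At Eta: gained ['R962N'] -> total ['F91D', 'I615M', 'R962N']
At Delta: gained ['A120K'] -> total ['A120K', 'F91D', 'I615M', 'R962N']

Answer: A120K,F91D,I615M,R962N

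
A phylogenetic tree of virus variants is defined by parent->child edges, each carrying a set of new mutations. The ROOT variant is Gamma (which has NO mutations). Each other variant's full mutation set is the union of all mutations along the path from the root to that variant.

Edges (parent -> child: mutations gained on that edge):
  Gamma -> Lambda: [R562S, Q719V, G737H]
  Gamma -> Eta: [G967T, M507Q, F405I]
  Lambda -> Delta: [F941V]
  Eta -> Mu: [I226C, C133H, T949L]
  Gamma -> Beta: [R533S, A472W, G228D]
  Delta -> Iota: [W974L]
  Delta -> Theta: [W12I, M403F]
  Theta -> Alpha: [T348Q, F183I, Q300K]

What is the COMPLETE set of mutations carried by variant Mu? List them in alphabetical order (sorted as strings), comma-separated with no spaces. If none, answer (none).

At Gamma: gained [] -> total []
At Eta: gained ['G967T', 'M507Q', 'F405I'] -> total ['F405I', 'G967T', 'M507Q']
At Mu: gained ['I226C', 'C133H', 'T949L'] -> total ['C133H', 'F405I', 'G967T', 'I226C', 'M507Q', 'T949L']

Answer: C133H,F405I,G967T,I226C,M507Q,T949L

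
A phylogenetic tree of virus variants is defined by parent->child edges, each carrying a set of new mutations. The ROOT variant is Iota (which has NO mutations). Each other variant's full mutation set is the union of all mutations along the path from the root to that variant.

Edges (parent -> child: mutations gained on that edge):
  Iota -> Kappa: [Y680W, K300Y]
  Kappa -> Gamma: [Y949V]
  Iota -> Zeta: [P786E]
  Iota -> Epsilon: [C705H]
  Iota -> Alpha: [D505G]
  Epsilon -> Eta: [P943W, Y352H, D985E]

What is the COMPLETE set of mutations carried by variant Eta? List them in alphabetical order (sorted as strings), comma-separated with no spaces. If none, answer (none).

Answer: C705H,D985E,P943W,Y352H

Derivation:
At Iota: gained [] -> total []
At Epsilon: gained ['C705H'] -> total ['C705H']
At Eta: gained ['P943W', 'Y352H', 'D985E'] -> total ['C705H', 'D985E', 'P943W', 'Y352H']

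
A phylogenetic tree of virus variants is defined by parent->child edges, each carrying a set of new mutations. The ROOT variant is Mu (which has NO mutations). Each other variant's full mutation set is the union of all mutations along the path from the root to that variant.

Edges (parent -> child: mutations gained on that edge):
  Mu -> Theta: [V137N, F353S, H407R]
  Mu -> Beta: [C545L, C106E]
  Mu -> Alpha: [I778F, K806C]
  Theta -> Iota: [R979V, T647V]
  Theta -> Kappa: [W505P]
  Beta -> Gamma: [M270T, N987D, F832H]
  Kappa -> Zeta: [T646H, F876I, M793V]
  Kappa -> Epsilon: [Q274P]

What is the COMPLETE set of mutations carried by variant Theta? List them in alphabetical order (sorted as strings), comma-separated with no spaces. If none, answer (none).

At Mu: gained [] -> total []
At Theta: gained ['V137N', 'F353S', 'H407R'] -> total ['F353S', 'H407R', 'V137N']

Answer: F353S,H407R,V137N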